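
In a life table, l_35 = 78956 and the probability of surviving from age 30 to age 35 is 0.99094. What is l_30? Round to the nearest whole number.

79678

l_30 = l_35 / p = 78956 / 0.99094 = 79678.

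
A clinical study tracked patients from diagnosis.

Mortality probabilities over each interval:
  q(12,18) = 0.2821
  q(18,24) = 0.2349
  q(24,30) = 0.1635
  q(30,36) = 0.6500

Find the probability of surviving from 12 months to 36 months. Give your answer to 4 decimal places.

0.1608

P(survive 12→36) = (1 − 0.2821) × (1 − 0.2349) × (1 − 0.1635) × (1 − 0.6500).
= 0.7179 × 0.7651 × 0.8365 × 0.3500 = 0.160811.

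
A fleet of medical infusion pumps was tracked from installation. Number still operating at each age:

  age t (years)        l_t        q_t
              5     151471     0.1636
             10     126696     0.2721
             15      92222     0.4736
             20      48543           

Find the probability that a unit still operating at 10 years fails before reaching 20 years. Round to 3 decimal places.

0.617

P(fail before 20 | operational at 10) = 1 − l_20/l_10 = 1 − 48543/126696 = (78153)/126696 = 0.616855.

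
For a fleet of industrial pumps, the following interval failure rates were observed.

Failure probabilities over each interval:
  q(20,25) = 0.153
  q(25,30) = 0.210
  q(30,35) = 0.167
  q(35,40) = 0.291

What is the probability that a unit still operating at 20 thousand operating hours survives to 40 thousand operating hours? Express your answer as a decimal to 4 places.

The overall survival probability is (1 − 0.153) × (1 − 0.210) × (1 − 0.167) × (1 − 0.291).
= 0.847 × 0.790 × 0.833 × 0.709 = 0.395186.

0.3952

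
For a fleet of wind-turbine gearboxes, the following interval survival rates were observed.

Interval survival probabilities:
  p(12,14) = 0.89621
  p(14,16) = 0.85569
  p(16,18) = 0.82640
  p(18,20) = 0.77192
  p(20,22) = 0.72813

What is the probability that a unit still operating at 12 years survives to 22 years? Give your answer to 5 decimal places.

Survival from 12 to 22 is the product of surviving each interval: 0.89621 × 0.85569 × 0.82640 × 0.77192 × 0.72813.
= 0.356203.

0.35620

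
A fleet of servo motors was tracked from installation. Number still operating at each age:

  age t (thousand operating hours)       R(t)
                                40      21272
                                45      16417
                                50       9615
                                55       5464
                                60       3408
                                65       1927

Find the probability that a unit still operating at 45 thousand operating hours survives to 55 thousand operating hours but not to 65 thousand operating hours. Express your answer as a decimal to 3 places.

This is the probability of reaching 55 but not 65, conditional on being operational at 45: (R(55) − R(65)) / R(45).
= (5464 − 1927) / 16417 = 3537 / 16417 = 0.215447.

0.215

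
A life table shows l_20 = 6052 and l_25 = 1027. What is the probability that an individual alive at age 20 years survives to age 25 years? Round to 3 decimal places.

The conditional survival probability is l_25/l_20 = 1027/6052 = 0.169696.

0.170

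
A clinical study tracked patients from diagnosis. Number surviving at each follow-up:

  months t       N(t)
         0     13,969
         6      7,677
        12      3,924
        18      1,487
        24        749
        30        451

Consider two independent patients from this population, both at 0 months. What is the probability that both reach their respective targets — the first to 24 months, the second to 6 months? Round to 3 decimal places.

p₁ = N(24)/N(0) = 749/13,969 = 0.053619; p₂ = N(6)/N(0) = 7,677/13,969 = 0.549574.
P(both) = p₁ × p₂ = 0.053619 × 0.549574 = 0.029468.

0.029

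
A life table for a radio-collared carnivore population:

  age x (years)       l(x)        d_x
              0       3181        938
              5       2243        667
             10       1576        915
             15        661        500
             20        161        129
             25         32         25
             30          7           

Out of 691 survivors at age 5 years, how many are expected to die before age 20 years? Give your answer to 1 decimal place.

641.4

The relevant probability is 1 − 161/2243 = 0.928221.
Expected number = 691 × 0.928221 = 641.4.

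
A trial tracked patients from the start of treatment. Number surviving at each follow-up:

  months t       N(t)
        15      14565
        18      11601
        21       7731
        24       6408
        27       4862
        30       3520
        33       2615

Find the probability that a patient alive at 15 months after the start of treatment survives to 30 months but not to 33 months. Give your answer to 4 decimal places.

This is the probability of reaching 30 but not 33, conditional on being alive at 15: (N(30) − N(33)) / N(15).
= (3520 − 2615) / 14565 = 905 / 14565 = 0.062135.

0.0621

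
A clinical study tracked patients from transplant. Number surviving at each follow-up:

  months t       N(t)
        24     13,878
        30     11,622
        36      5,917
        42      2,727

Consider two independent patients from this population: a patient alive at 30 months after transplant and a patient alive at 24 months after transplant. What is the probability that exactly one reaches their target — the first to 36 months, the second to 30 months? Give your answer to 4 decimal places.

0.4938

p₁ = N(36)/N(30) = 5,917/11,622 = 0.509121; p₂ = N(30)/N(24) = 11,622/13,878 = 0.837441.
P(exactly one) = p₁(1−p₂) + (1−p₁)p₂ = 0.082762 + 0.411082 = 0.493844.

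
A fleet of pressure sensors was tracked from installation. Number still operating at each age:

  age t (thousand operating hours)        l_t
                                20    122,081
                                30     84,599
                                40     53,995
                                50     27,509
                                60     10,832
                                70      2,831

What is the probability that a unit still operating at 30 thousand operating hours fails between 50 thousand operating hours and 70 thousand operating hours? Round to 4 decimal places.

0.2917

This is the probability of reaching 50 but not 70, conditional on being operational at 30: (l_50 − l_70) / l_30.
= (27,509 − 2,831) / 84,599 = 24,678 / 84,599 = 0.291706.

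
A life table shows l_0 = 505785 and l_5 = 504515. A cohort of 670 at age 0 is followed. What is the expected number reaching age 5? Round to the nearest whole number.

The relevant probability is 504515/505785 = 0.997489.
Expected number = 670 × 0.997489 = 668.

668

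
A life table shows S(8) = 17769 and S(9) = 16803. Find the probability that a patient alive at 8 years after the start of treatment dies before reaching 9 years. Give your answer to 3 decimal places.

0.054

P(die before 9 | alive at 8) = 1 − S(9)/S(8) = 1 − 16803/17769 = (966)/17769 = 0.054364.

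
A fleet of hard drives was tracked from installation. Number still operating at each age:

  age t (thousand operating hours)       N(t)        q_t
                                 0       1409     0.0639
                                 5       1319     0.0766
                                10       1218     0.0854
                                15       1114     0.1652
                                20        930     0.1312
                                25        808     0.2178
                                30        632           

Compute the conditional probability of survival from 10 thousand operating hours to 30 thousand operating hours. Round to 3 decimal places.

0.519

The conditional survival probability is N(30)/N(10) = 632/1218 = 0.518883.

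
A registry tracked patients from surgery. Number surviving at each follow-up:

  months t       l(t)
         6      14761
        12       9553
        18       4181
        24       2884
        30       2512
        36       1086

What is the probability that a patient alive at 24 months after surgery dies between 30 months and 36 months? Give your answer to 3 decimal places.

0.494

This is the probability of reaching 30 but not 36, conditional on being alive at 24: (l(30) − l(36)) / l(24).
= (2512 − 1086) / 2884 = 1426 / 2884 = 0.494452.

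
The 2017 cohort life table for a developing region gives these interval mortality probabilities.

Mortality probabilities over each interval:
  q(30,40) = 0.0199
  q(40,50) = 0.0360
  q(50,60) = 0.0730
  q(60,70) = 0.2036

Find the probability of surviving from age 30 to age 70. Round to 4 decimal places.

Survival from 30 to 70 is the product of surviving each interval: (1 − 0.0199) × (1 − 0.0360) × (1 − 0.0730) × (1 − 0.2036).
= 0.9801 × 0.9640 × 0.9270 × 0.7964 = 0.697523.

0.6975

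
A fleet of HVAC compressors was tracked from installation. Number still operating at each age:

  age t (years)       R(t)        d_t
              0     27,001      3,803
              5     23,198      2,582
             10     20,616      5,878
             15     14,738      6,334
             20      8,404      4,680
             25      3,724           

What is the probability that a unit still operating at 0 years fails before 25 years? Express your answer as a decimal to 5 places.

P(fail before 25 | operational at 0) = 1 − R(25)/R(0) = 1 − 3,724/27,001 = (23,277)/27,001 = 0.862079.

0.86208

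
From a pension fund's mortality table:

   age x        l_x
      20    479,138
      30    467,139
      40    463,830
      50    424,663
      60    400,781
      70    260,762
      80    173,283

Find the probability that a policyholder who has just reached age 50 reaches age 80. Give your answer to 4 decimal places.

We want 30p50 = l_80/l_50.
The conditional survival probability is l_80/l_50 = 173,283/424,663 = 0.408048.

0.4080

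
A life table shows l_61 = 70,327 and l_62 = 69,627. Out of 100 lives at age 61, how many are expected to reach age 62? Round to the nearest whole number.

The relevant probability is 69,627/70,327 = 0.990046.
Expected number = 100 × 0.990046 = 99.

99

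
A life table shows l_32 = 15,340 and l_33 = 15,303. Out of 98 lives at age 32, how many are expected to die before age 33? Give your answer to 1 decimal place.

The relevant probability is 1 − 15,303/15,340 = 0.002412.
Expected number = 98 × 0.002412 = 0.2.

0.2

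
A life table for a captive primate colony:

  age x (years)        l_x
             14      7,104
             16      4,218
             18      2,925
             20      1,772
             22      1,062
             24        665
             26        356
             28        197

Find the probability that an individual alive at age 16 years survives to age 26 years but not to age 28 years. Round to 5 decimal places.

This is the probability of reaching 26 but not 28, conditional on being alive at 16: (l_26 − l_28) / l_16.
= (356 − 197) / 4,218 = 159 / 4,218 = 0.037696.

0.03770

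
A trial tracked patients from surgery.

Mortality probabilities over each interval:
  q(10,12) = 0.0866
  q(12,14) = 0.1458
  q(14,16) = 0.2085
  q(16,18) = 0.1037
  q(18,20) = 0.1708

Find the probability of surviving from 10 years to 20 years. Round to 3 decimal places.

0.459

Chaining the interval survival probabilities: (1 − 0.0866) × (1 − 0.1458) × (1 − 0.2085) × (1 − 0.1037) × (1 − 0.1708).
= 0.9134 × 0.8542 × 0.7915 × 0.8963 × 0.8292 = 0.458970.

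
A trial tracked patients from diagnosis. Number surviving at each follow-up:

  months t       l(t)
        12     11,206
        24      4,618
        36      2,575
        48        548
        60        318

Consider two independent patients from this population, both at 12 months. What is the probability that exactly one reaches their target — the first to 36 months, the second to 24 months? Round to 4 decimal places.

p₁ = l(36)/l(12) = 2,575/11,206 = 0.229788; p₂ = l(24)/l(12) = 4,618/11,206 = 0.412101.
P(exactly one) = p₁(1−p₂) + (1−p₁)p₂ = 0.135092 + 0.317405 = 0.452497.

0.4525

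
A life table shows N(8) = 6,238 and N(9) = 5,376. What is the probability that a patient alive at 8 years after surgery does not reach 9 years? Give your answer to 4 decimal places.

P(die before 9 | alive at 8) = 1 − N(9)/N(8) = 1 − 5,376/6,238 = (862)/6,238 = 0.138185.

0.1382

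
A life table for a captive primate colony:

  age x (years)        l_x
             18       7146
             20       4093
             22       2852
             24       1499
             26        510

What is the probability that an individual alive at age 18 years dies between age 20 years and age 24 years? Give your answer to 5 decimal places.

This is the probability of reaching 20 but not 24, conditional on being alive at 18: (l_20 − l_24) / l_18.
= (4093 − 1499) / 7146 = 2594 / 7146 = 0.363000.

0.36300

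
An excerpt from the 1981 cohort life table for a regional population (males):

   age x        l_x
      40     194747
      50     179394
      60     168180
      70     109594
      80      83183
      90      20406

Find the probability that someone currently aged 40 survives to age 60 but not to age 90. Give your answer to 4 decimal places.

0.7588

This is the probability of reaching 60 but not 90, conditional on being alive at 40: (l_60 − l_90) / l_40.
= (168180 − 20406) / 194747 = 147774 / 194747 = 0.758800.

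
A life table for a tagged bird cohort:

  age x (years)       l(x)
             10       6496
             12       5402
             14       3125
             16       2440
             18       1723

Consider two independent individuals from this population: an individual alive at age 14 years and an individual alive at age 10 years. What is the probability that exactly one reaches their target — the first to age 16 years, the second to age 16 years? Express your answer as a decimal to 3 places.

p₁ = l(16)/l(14) = 2440/3125 = 0.780800; p₂ = l(16)/l(10) = 2440/6496 = 0.375616.
P(exactly one) = p₁(1−p₂) + (1−p₁)p₂ = 0.487519 + 0.082335 = 0.569854.

0.570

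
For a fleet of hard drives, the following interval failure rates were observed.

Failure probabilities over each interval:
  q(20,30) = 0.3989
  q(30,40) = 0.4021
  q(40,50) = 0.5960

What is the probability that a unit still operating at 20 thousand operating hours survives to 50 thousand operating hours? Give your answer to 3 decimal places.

0.145

Survival from 20 to 50 is the product of surviving each interval: (1 − 0.3989) × (1 − 0.4021) × (1 − 0.5960).
= 0.6011 × 0.5979 × 0.4040 = 0.145197.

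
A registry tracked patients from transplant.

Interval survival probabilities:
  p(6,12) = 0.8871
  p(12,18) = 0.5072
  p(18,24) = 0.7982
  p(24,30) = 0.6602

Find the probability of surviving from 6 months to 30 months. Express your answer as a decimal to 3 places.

0.237

Chaining the interval survival probabilities: 0.8871 × 0.5072 × 0.7982 × 0.6602.
= 0.237104.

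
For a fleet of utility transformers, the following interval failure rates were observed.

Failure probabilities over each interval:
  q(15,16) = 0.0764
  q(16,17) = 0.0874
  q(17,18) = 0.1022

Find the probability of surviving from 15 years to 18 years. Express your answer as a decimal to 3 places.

P(survive 15→18) = (1 − 0.0764) × (1 − 0.0874) × (1 − 0.1022).
= 0.9236 × 0.9126 × 0.8978 = 0.756735.

0.757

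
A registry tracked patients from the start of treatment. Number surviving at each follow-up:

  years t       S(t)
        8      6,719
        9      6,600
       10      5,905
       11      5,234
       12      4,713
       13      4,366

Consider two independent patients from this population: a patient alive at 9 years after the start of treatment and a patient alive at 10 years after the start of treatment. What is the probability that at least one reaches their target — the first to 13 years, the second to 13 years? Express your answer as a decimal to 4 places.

0.9118

p₁ = S(13)/S(9) = 4,366/6,600 = 0.661515; p₂ = S(13)/S(10) = 4,366/5,905 = 0.739373.
P(at least one) = 1 − (1−p₁)(1−p₂) = 1 − 0.338485 × 0.260627 = 0.911782.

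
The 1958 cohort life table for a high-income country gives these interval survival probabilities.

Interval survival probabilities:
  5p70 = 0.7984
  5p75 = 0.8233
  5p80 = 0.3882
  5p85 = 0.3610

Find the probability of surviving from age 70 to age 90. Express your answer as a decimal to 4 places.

Chaining the interval survival probabilities: 0.7984 × 0.8233 × 0.3882 × 0.3610.
= 0.092117.

0.0921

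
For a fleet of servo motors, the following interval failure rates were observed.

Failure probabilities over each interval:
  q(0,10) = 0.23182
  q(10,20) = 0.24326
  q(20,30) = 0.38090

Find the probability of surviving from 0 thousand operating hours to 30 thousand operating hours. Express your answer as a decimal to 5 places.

Chaining the interval survival probabilities: (1 − 0.23182) × (1 − 0.24326) × (1 − 0.38090).
= 0.76818 × 0.75674 × 0.61910 = 0.359891.

0.35989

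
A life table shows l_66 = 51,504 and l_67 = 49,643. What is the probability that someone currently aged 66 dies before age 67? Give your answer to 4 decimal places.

0.0361

P(die before 67 | alive at 66) = 1 − l_67/l_66 = 1 − 49,643/51,504 = (1,861)/51,504 = 0.036133.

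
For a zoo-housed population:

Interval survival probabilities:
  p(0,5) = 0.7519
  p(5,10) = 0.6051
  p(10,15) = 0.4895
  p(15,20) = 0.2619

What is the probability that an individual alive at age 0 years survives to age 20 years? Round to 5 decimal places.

0.05833

P(survive 0→20) = 0.7519 × 0.6051 × 0.4895 × 0.2619.
= 0.058328.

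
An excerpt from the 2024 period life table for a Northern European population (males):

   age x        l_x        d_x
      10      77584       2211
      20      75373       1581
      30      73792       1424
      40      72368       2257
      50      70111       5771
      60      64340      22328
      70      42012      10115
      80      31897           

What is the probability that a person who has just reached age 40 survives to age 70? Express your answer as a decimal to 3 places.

The conditional survival probability is l_70/l_40 = 42012/72368 = 0.580533.

0.581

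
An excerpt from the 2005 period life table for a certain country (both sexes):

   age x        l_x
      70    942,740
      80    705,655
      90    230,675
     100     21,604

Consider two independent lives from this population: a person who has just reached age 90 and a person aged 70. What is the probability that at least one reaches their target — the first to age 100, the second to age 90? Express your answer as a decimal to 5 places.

p₁ = l_100/l_90 = 21,604/230,675 = 0.093656; p₂ = l_90/l_70 = 230,675/942,740 = 0.244686.
P(at least one) = 1 − (1−p₁)(1−p₂) = 1 − 0.906344 × 0.755314 = 0.315426.

0.31543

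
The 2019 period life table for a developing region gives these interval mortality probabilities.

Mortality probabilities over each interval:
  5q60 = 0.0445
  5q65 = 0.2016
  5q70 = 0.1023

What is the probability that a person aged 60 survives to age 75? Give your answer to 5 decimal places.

0.68483

15p60 = (1 − 0.0445) × (1 − 0.2016) × (1 − 0.1023).
= 0.9555 × 0.7984 × 0.8977 = 0.684829.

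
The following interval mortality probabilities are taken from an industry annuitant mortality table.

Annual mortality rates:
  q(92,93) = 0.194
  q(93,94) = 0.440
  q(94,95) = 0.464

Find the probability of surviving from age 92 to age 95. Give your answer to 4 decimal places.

The overall survival probability is (1 − 0.194) × (1 − 0.440) × (1 − 0.464).
= 0.806 × 0.560 × 0.536 = 0.241929.

0.2419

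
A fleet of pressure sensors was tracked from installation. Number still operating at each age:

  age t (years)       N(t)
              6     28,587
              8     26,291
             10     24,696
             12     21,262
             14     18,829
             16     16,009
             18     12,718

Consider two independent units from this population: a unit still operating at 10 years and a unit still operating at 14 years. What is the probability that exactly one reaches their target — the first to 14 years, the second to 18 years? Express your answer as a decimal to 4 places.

p₁ = N(14)/N(10) = 18,829/24,696 = 0.762431; p₂ = N(18)/N(14) = 12,718/18,829 = 0.675447.
P(exactly one) = p₁(1−p₂) + (1−p₁)p₂ = 0.247449 + 0.160465 = 0.407915.

0.4079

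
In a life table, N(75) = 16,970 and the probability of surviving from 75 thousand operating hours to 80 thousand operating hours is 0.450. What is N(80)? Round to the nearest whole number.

N(80) = N(75) × p = 16,970 × 0.450 = 7637.

7637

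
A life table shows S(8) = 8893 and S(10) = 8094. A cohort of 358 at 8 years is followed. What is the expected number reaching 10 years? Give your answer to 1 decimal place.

325.8

The relevant probability is 8094/8893 = 0.910154.
Expected number = 358 × 0.910154 = 325.8.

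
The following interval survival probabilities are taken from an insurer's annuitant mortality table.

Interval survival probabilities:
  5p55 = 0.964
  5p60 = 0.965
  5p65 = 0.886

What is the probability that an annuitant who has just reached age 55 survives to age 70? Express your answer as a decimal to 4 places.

0.8242

Survival from 55 to 70 is the product of surviving each interval: 0.964 × 0.965 × 0.886.
= 0.824210.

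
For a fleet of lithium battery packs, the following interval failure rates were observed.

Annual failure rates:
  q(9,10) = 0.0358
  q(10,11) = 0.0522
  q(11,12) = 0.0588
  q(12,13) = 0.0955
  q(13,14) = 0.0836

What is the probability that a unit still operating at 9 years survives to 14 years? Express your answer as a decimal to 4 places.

Chaining the interval survival probabilities: (1 − 0.0358) × (1 − 0.0522) × (1 − 0.0588) × (1 − 0.0955) × (1 − 0.0836).
= 0.9642 × 0.9478 × 0.9412 × 0.9045 × 0.9164 = 0.712951.

0.7130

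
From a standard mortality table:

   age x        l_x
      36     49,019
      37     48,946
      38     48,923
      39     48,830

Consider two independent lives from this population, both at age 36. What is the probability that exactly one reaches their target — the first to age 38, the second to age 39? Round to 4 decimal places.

p₁ = l_38/l_36 = 48,923/49,019 = 0.998042; p₂ = l_39/l_36 = 48,830/49,019 = 0.996144.
P(exactly one) = p₁(1−p₂) + (1−p₁)p₂ = 0.003848 + 0.001950 = 0.005799.

0.0058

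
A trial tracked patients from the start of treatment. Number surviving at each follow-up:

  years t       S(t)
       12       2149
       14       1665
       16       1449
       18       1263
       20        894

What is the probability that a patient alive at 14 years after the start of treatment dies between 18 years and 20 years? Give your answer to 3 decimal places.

0.222

This is the probability of reaching 18 but not 20, conditional on being alive at 14: (S(18) − S(20)) / S(14).
= (1263 − 894) / 1665 = 369 / 1665 = 0.221622.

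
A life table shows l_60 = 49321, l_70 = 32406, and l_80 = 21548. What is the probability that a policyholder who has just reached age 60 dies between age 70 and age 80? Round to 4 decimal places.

0.2201

We want 10|10q60 = (l_70 − l_80)/l_60.
This is the probability of reaching 70 but not 80, conditional on being alive at 60: (l_70 − l_80) / l_60.
= (32406 − 21548) / 49321 = 10858 / 49321 = 0.220150.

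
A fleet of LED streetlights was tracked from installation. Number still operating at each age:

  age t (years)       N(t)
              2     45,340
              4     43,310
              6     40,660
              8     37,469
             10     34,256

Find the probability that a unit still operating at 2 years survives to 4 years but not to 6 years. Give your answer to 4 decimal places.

This is the probability of reaching 4 but not 6, conditional on being operational at 2: (N(4) − N(6)) / N(2).
= (43,310 − 40,660) / 45,340 = 2,650 / 45,340 = 0.058447.

0.0584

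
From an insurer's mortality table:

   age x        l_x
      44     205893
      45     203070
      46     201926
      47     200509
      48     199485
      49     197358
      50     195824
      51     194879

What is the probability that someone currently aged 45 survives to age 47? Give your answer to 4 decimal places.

0.9874

We want 2p45 = l_47/l_45.
The conditional survival probability is l_47/l_45 = 200509/203070 = 0.987389.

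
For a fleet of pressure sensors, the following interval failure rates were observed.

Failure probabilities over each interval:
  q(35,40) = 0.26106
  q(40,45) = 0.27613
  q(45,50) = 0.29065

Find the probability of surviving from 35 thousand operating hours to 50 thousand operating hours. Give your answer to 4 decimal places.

0.3794

P(survive 35→50) = (1 − 0.26106) × (1 − 0.27613) × (1 − 0.29065).
= 0.73894 × 0.72387 × 0.70935 = 0.379429.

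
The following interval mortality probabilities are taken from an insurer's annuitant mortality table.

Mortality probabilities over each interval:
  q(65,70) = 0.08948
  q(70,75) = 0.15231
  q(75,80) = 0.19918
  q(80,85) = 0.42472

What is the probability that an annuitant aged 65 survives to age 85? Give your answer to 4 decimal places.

P(survive 65→85) = (1 − 0.08948) × (1 − 0.15231) × (1 − 0.19918) × (1 − 0.42472).
= 0.91052 × 0.84769 × 0.80082 × 0.57528 = 0.355583.

0.3556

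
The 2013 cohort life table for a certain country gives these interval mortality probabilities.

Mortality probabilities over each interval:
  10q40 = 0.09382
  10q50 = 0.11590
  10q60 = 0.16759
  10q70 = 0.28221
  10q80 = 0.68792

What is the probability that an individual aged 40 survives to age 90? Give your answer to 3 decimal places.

Chaining the interval survival probabilities: (1 − 0.09382) × (1 − 0.11590) × (1 − 0.16759) × (1 − 0.28221) × (1 − 0.68792).
= 0.90618 × 0.88410 × 0.83241 × 0.71779 × 0.31208 = 0.149388.

0.149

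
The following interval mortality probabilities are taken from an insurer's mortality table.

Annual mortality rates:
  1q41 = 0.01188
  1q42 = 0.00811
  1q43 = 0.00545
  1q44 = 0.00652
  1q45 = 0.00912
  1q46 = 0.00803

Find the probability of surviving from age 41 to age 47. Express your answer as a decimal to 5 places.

Chaining the interval survival probabilities: (1 − 0.01188) × (1 − 0.00811) × (1 − 0.00545) × (1 − 0.00652) × (1 − 0.00912) × (1 − 0.00803).
= 0.98812 × 0.99189 × 0.99455 × 0.99348 × 0.99088 × 0.99197 = 0.951872.

0.95187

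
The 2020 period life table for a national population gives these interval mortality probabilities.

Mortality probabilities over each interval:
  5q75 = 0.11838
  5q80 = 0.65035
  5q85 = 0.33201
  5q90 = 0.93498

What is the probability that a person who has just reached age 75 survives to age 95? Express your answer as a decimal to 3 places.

Chaining the interval survival probabilities: (1 − 0.11838) × (1 − 0.65035) × (1 − 0.33201) × (1 − 0.93498).
= 0.88162 × 0.34965 × 0.66799 × 0.06502 = 0.013388.

0.013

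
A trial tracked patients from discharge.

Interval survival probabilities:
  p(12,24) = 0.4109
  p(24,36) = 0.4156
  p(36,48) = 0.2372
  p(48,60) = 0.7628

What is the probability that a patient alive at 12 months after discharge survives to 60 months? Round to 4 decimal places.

P(survive 12→60) = 0.4109 × 0.4156 × 0.2372 × 0.7628.
= 0.030898.

0.0309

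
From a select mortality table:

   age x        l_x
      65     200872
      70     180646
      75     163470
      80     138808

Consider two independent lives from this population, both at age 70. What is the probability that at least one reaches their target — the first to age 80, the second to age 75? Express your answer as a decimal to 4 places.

p₁ = l_80/l_70 = 138808/180646 = 0.768398; p₂ = l_75/l_70 = 163470/180646 = 0.904919.
P(at least one) = 1 − (1−p₁)(1−p₂) = 1 − 0.231602 × 0.095081 = 0.977979.

0.9780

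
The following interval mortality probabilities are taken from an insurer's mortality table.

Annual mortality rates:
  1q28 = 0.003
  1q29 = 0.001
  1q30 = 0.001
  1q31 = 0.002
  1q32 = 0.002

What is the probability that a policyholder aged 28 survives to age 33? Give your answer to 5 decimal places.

0.99103

Chaining the interval survival probabilities: (1 − 0.003) × (1 − 0.001) × (1 − 0.001) × (1 − 0.002) × (1 − 0.002).
= 0.997 × 0.999 × 0.999 × 0.998 × 0.998 = 0.991031.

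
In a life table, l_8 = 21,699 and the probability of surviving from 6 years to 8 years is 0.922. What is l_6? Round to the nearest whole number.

l_6 = l_8 / p = 21,699 / 0.922 = 23535.

23535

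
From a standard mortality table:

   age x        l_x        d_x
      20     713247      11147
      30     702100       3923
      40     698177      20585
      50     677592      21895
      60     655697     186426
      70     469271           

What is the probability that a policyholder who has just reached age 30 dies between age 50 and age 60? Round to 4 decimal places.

This is the probability of reaching 50 but not 60, conditional on being alive at 30: (l_50 − l_60) / l_30.
= (677592 − 655697) / 702100 = 21895 / 702100 = 0.031185.

0.0312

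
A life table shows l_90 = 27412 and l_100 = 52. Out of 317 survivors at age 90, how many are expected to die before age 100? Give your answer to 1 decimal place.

316.4

The relevant probability is 1 − 52/27412 = 0.998103.
Expected number = 317 × 0.998103 = 316.4.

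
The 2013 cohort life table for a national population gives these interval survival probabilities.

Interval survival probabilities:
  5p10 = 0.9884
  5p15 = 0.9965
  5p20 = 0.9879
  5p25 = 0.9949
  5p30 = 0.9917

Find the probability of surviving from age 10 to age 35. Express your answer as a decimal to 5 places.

Chaining the interval survival probabilities: 0.9884 × 0.9965 × 0.9879 × 0.9949 × 0.9917.
= 0.960026.

0.96003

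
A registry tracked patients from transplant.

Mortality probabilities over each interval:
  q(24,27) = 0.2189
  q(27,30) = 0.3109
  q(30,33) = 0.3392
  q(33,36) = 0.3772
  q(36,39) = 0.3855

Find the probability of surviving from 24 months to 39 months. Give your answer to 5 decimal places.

0.13612

Chaining the interval survival probabilities: (1 − 0.2189) × (1 − 0.3109) × (1 − 0.3392) × (1 − 0.3772) × (1 − 0.3855).
= 0.7811 × 0.6891 × 0.6608 × 0.6228 × 0.6145 = 0.136122.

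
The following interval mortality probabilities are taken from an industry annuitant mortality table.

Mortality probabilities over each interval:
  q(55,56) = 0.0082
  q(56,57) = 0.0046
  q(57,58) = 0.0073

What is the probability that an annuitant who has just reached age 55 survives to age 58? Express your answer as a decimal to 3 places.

0.980

Chaining the interval survival probabilities: (1 − 0.0082) × (1 − 0.0046) × (1 − 0.0073).
= 0.9918 × 0.9954 × 0.9927 = 0.980031.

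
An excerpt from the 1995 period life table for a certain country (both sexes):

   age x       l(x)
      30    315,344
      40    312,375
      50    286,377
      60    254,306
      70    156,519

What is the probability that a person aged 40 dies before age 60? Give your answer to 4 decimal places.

P(die before 60 | alive at 40) = 1 − l(60)/l(40) = 1 − 254,306/312,375 = (58,069)/312,375 = 0.185895.

0.1859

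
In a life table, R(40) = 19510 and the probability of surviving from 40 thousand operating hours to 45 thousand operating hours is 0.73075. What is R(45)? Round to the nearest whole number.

R(45) = R(40) × p = 19510 × 0.73075 = 14257.

14257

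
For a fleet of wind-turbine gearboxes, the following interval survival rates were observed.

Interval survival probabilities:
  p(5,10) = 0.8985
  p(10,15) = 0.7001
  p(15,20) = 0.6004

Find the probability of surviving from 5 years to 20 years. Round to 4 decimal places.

0.3777

Chaining the interval survival probabilities: 0.8985 × 0.7001 × 0.6004.
= 0.377676.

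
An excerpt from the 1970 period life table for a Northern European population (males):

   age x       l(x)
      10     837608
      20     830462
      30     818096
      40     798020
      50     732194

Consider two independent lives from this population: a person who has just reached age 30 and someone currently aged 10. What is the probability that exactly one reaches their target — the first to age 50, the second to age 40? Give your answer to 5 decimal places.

0.14234

p₁ = l(50)/l(30) = 732194/818096 = 0.894998; p₂ = l(40)/l(10) = 798020/837608 = 0.952737.
P(exactly one) = p₁(1−p₂) + (1−p₁)p₂ = 0.042300 + 0.100039 = 0.142340.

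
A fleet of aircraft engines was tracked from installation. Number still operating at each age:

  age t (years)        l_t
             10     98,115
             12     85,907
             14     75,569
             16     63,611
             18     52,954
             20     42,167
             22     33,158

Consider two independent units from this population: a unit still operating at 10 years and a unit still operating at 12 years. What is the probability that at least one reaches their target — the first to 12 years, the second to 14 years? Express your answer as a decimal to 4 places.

p₁ = l_12/l_10 = 85,907/98,115 = 0.875575; p₂ = l_14/l_12 = 75,569/85,907 = 0.879661.
P(at least one) = 1 − (1−p₁)(1−p₂) = 1 − 0.124425 × 0.120339 = 0.985027.

0.9850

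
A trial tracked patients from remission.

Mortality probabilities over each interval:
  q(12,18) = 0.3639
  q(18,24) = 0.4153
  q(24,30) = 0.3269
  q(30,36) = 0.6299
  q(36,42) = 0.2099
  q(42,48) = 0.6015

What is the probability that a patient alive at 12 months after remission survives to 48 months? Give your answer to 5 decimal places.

P(survive 12→48) = (1 − 0.3639) × (1 − 0.4153) × (1 − 0.3269) × (1 − 0.6299) × (1 − 0.2099) × (1 − 0.6015).
= 0.6361 × 0.5847 × 0.6731 × 0.3701 × 0.7901 × 0.3985 = 0.029172.

0.02917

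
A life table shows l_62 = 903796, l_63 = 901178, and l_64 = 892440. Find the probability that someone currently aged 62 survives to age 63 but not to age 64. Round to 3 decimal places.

0.010

We want 1|1q62 = (l_63 − l_64)/l_62.
This is the probability of reaching 63 but not 64, conditional on being alive at 62: (l_63 − l_64) / l_62.
= (901178 − 892440) / 903796 = 8738 / 903796 = 0.009668.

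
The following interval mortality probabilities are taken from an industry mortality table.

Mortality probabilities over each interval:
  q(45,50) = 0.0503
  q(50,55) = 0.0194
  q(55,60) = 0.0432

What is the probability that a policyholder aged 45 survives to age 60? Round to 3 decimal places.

0.891

Survival from 45 to 60 is the product of surviving each interval: (1 − 0.0503) × (1 − 0.0194) × (1 − 0.0432).
= 0.9497 × 0.9806 × 0.9568 = 0.891045.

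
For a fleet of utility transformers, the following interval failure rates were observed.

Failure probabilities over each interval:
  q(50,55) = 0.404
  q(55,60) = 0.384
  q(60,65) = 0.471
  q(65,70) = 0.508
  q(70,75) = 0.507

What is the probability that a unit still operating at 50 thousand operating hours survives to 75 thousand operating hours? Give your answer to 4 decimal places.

The overall survival probability is (1 − 0.404) × (1 − 0.384) × (1 − 0.471) × (1 − 0.508) × (1 − 0.507).
= 0.596 × 0.616 × 0.529 × 0.492 × 0.493 = 0.047108.

0.0471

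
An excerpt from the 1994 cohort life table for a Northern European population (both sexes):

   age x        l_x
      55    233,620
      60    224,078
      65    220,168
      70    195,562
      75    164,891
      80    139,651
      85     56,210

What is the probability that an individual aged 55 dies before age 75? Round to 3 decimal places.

0.294

P(die before 75 | alive at 55) = 1 − l_75/l_55 = 1 − 164,891/233,620 = (68,729)/233,620 = 0.294191.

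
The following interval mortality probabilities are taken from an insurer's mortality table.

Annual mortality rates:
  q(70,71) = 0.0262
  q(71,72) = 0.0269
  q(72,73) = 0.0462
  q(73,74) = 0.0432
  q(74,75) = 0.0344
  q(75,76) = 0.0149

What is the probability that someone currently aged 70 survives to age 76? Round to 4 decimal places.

0.8226

P(survive 70→76) = (1 − 0.0262) × (1 − 0.0269) × (1 − 0.0462) × (1 − 0.0432) × (1 − 0.0344) × (1 − 0.0149).
= 0.9738 × 0.9731 × 0.9538 × 0.9568 × 0.9656 × 0.9851 = 0.822590.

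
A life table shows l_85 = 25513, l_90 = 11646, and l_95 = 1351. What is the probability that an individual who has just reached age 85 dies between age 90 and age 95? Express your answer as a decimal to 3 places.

0.404

We want 5|5q85 = (l_90 − l_95)/l_85.
This is the probability of reaching 90 but not 95, conditional on being alive at 85: (l_90 − l_95) / l_85.
= (11646 − 1351) / 25513 = 10295 / 25513 = 0.403520.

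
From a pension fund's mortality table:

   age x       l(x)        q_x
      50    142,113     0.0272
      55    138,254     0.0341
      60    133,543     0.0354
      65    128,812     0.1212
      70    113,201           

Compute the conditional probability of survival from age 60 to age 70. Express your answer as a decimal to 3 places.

The conditional survival probability is l(70)/l(60) = 113,201/133,543 = 0.847675.

0.848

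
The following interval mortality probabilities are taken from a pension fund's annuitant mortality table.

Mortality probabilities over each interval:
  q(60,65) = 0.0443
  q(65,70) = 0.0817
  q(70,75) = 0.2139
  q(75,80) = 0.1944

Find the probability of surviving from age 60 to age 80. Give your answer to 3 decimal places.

0.556

Chaining the interval survival probabilities: (1 − 0.0443) × (1 − 0.0817) × (1 − 0.2139) × (1 − 0.1944).
= 0.9557 × 0.9183 × 0.7861 × 0.8056 = 0.555781.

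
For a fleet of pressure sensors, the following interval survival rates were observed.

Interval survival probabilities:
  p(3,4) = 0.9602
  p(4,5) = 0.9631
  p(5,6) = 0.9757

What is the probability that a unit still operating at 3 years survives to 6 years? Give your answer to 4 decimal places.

P(survive 3→6) = 0.9602 × 0.9631 × 0.9757.
= 0.902297.

0.9023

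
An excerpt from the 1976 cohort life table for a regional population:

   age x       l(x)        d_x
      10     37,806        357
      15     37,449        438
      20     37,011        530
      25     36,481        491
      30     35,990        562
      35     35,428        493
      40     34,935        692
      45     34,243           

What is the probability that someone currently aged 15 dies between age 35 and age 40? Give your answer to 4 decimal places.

This is the probability of reaching 35 but not 40, conditional on being alive at 15: (l(35) − l(40)) / l(15).
= (35,428 − 34,935) / 37,449 = 493 / 37,449 = 0.013165.

0.0132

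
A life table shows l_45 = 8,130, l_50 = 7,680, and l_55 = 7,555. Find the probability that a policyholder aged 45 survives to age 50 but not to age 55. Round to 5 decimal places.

0.01538

This is the probability of reaching 50 but not 55, conditional on being alive at 45: (l_50 − l_55) / l_45.
= (7,680 − 7,555) / 8,130 = 125 / 8,130 = 0.015375.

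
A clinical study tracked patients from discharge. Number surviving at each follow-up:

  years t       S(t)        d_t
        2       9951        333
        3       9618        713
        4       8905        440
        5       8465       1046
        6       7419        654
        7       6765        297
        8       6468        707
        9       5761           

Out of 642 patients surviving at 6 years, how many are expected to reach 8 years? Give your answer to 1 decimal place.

The relevant probability is 6468/7419 = 0.871816.
Expected number = 642 × 0.871816 = 559.7.

559.7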